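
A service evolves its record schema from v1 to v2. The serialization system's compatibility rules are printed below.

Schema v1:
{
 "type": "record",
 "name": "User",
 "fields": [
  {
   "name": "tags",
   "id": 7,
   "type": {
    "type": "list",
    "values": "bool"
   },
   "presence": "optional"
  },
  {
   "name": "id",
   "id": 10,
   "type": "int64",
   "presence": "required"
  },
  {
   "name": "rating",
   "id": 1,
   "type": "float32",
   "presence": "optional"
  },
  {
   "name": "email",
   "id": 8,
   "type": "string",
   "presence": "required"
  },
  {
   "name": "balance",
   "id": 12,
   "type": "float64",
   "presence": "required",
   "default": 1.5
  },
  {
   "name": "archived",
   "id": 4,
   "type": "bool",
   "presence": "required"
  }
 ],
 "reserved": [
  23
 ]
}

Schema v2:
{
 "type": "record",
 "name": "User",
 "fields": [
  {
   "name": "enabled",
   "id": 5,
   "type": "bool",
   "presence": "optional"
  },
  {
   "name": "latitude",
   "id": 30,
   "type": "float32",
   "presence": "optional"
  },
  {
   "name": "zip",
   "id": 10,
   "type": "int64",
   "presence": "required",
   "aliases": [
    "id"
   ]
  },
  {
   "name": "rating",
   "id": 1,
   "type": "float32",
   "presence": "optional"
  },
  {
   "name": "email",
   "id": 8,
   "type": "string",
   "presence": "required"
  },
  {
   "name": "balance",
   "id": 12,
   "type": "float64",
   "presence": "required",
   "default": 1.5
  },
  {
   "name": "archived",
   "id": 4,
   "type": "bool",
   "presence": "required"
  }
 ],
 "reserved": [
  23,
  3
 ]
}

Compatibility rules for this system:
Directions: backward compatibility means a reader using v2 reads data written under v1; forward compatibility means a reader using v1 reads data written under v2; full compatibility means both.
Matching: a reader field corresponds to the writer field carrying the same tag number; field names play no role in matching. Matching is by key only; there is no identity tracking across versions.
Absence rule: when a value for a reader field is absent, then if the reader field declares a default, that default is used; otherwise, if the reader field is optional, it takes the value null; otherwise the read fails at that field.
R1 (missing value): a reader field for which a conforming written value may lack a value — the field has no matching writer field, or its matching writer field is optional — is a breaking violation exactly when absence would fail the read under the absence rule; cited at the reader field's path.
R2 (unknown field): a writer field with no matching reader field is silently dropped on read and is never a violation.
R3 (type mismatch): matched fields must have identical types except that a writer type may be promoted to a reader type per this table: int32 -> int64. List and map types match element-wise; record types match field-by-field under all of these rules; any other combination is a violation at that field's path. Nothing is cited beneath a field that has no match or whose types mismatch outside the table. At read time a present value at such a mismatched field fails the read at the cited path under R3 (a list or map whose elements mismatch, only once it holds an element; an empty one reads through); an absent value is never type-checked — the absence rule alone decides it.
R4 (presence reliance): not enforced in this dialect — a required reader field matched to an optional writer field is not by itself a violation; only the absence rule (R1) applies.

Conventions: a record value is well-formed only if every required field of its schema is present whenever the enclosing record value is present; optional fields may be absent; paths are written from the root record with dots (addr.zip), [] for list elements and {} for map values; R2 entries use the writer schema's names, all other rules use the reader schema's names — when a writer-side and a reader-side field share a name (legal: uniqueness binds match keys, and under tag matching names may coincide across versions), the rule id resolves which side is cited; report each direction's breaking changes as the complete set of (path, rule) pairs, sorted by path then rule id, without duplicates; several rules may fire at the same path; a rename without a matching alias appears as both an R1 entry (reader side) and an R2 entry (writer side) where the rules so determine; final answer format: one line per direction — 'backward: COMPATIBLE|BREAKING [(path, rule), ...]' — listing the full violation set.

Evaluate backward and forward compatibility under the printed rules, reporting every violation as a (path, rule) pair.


backward: COMPATIBLE []; forward: COMPATIBLE []

each type pair in User: writer, then reader
backward on User — v2 reading data written by v1:
  enabled has no writer counterpart
  latitude has no writer counterpart
  writer required, int64 -> int64: reader zip maps from writer id
  writer optional, float32 -> float32: reader rating maps from writer rating
  writer required, string -> string: reader email maps from writer email
  writer required, float64 -> float64: reader balance maps from writer balance
  writer required, bool -> bool: reader archived maps from writer archived
  leftover writer field: tags
  => backward verdict for User: COMPATIBLE, no violations
forward on User — v1 reading data written by v2:
  tags has no writer counterpart
  writer required, int64 -> int64: reader id maps from writer zip
  writer optional, float32 -> float32: reader rating maps from writer rating
  writer required, string -> string: reader email maps from writer email
  writer required, float64 -> float64: reader balance maps from writer balance
  writer required, bool -> bool: reader archived maps from writer archived
  leftover writer field: enabled
  leftover writer field: latitude
  => forward verdict for User: COMPATIBLE, no violations


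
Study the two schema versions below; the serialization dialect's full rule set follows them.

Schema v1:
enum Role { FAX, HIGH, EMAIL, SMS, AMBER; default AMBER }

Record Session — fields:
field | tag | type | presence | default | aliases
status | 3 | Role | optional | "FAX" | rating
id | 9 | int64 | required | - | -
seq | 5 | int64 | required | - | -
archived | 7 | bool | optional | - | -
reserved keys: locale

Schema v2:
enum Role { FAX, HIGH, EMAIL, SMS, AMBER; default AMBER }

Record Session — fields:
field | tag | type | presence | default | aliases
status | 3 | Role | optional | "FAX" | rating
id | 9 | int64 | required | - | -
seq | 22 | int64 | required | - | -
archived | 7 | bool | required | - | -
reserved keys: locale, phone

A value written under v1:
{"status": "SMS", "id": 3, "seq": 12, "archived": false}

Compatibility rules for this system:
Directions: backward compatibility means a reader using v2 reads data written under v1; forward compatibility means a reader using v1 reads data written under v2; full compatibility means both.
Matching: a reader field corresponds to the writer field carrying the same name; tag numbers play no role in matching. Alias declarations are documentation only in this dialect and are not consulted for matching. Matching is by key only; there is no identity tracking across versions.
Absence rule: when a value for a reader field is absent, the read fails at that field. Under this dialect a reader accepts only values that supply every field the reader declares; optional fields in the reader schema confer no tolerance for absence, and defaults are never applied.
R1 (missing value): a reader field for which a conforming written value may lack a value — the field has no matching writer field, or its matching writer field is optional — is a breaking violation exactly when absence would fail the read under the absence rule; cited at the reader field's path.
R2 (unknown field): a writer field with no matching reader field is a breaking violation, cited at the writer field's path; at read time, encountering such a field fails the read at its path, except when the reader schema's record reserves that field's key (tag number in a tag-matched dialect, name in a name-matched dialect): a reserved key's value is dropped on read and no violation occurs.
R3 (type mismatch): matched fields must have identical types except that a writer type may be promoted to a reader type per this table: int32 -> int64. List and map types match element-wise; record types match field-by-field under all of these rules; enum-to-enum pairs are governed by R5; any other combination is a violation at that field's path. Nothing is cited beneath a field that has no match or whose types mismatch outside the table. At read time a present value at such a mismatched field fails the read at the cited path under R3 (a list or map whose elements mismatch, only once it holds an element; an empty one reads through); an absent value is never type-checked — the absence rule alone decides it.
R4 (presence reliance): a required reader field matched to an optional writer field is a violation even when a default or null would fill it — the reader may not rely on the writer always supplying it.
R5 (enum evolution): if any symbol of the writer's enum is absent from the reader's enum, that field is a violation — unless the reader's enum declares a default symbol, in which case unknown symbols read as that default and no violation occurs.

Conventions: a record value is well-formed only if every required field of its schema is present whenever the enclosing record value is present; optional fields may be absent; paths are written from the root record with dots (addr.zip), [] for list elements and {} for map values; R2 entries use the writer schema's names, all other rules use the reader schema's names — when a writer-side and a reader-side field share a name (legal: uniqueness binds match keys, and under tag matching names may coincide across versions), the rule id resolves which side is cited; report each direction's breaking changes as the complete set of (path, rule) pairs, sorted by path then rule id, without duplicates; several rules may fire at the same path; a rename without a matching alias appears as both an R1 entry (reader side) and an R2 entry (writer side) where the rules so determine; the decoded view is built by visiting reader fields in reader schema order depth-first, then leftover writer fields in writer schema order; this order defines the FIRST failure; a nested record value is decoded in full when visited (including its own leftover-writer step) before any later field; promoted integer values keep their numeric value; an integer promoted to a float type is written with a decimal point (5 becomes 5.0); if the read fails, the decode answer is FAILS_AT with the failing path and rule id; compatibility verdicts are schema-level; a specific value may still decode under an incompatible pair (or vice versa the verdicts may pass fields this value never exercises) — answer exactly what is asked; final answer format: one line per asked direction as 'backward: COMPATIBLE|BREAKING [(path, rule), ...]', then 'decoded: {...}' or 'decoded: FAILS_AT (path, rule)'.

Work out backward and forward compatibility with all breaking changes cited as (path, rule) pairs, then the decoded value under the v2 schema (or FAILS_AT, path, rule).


each type pair in Session: writer, then reader
checking backward for Session: reader v2 against writer v1:
  status: Role -> Role, writer optional; from status
  id: int64 -> int64, writer required; from id
  seq: int64 -> int64, writer required; from seq
  archived: bool -> bool, writer optional; from archived
  breaking: (archived, R1)
  breaking: (archived, R4)
  breaking: (status, R1)
  => 3 violation(s): backward is BREAKING for Session
checking forward for Session: reader v1 against writer v2:
  status: Role -> Role, writer optional; from status
  id: int64 -> int64, writer required; from id
  seq: int64 -> int64, writer required; from seq
  archived: bool -> bool, writer required; from archived
  breaking: (status, R1)
  => 1 violation(s): forward is BREAKING for Session
decode (reader v2):
  status := "SMS"
  id := 3
  seq := 12
  archived := false
  => decoded: {"status": "SMS", "id": 3, "seq": 12, "archived": false}

backward: BREAKING [(archived, R1), (archived, R4), (status, R1)]; forward: BREAKING [(status, R1)]; decoded: {"status": "SMS", "id": 3, "seq": 12, "archived": false}


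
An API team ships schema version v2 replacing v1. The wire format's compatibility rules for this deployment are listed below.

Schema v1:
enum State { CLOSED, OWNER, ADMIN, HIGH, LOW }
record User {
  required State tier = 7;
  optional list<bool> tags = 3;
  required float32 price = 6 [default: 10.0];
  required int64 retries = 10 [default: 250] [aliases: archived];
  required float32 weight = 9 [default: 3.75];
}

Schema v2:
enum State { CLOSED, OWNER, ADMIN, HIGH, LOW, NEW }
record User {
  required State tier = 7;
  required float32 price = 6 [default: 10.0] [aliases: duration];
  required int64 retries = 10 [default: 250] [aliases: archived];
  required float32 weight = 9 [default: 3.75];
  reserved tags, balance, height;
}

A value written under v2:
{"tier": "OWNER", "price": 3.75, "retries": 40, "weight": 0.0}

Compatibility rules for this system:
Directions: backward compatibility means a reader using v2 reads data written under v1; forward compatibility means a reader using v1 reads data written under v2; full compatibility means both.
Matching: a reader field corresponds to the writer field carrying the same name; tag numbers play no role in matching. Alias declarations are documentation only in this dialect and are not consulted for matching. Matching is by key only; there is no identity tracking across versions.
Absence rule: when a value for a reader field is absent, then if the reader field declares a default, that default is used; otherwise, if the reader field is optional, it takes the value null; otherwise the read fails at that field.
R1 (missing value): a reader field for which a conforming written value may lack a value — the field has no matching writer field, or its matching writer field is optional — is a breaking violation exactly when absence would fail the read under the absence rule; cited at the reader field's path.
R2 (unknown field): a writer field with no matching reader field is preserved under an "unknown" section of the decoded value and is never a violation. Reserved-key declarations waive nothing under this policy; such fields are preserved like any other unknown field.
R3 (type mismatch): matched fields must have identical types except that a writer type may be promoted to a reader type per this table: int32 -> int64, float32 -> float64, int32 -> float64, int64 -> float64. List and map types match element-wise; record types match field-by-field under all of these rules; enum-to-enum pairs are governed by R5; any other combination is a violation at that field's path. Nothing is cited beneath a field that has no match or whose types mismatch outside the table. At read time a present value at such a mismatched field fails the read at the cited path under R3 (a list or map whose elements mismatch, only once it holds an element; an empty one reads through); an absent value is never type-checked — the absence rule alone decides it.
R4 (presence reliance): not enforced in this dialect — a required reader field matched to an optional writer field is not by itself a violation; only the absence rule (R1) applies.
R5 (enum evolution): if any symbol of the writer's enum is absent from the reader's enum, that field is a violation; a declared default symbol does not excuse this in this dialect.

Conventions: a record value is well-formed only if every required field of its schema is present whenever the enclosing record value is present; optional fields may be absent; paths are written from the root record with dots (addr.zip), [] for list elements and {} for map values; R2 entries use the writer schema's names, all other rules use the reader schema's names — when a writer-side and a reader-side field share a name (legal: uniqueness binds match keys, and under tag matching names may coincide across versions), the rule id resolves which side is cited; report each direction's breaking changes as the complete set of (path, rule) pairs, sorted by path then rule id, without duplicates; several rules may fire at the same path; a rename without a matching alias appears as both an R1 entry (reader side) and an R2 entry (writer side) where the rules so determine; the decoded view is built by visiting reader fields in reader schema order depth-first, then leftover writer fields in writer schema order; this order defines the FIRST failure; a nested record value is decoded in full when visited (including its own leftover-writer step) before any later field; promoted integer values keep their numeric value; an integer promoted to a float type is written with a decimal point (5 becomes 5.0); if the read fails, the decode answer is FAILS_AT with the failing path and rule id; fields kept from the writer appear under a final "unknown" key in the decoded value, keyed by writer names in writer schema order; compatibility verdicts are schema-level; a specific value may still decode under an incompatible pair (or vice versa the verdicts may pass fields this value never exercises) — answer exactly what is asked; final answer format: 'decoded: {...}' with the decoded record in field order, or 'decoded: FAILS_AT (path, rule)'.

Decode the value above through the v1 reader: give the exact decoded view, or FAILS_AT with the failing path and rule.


decoded: {"tier": "OWNER", "tags": null, "price": 3.75, "retries": 40, "weight": 0.0}

in User below, arrows point writer -> reader
migrating the User value to v1:
  tier := "OWNER"
  tags := null (absent, optional -> null)
  price := 3.75
  retries := 40
  weight := 0.0
  => decoded: {"tier": "OWNER", "tags": null, "price": 3.75, "retries": 40, "weight": 0.0}
remaining User differences; none change what is asked:
  enum State (field tier in record User): symbol NEW added -> matters for User compatibility verdicts, not for this value's decode
  removed field tags from record User (its key "tags" joins the reserved list) -> no rule fires on it and the decoded User view is identical with or without it


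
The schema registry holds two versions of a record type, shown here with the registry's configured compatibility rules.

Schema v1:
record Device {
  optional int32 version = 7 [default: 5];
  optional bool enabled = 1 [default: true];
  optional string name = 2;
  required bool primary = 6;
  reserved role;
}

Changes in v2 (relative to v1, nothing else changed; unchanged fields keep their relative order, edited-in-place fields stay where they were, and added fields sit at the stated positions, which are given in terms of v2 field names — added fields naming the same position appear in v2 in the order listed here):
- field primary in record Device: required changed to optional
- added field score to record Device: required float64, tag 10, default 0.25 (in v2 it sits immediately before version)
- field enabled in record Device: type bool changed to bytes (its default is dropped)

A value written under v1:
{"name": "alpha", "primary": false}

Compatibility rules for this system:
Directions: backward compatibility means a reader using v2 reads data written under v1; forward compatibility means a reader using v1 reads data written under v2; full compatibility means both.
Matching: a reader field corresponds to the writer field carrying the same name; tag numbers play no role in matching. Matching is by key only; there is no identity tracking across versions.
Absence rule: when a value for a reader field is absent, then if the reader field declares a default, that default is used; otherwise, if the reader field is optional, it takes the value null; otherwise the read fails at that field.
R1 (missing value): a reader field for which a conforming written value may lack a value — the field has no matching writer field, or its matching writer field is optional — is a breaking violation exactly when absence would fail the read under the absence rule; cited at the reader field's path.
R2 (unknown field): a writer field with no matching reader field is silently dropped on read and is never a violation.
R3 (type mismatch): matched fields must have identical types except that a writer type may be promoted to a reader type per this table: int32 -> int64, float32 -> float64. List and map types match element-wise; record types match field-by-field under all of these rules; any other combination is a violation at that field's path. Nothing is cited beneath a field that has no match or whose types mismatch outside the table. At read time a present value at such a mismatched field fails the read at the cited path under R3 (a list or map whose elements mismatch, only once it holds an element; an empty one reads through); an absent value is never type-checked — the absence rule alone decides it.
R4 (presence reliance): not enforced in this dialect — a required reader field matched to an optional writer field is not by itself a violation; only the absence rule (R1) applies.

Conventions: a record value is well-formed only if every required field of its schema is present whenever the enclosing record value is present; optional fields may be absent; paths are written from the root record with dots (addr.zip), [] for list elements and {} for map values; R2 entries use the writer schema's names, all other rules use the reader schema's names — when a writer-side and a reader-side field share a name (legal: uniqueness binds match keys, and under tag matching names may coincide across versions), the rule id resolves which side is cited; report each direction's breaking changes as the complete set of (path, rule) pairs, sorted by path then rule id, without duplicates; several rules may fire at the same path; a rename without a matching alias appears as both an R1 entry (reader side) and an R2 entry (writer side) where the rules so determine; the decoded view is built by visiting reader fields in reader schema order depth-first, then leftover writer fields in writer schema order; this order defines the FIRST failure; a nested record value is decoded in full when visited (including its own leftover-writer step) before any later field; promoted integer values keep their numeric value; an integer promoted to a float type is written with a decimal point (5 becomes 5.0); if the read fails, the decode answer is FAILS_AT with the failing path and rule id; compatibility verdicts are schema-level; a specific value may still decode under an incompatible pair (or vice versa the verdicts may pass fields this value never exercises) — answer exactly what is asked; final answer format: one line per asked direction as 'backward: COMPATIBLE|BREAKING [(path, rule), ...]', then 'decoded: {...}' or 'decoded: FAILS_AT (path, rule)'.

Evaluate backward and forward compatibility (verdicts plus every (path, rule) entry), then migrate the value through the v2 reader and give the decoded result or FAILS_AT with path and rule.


backward: BREAKING [(enabled, R3)]; forward: BREAKING [(enabled, R3), (primary, R1)]; decoded: {"score": 0.25, "version": 5, "enabled": null, "name": "alpha", "primary": false}

each type pair in Device: writer, then reader
backward on Device — v2 reading data written by v1:
  score has no writer counterpart
  version: int32 -> int32, writer optional; from version
  enabled: bool -> bytes, writer optional; from enabled
  name: string -> string, writer optional; from name
  primary: bool -> bool, writer required; from primary
  breaking: (enabled, R3)
  backward on Device therefore BREAKING (1)
forward on Device — v1 reading data written by v2:
  version: int32 -> int32, writer optional; from version
  enabled: bytes -> bool, writer optional; from enabled
  name: string -> string, writer optional; from name
  primary: bool -> bool, writer optional; from primary
  leftover writer field: score
  breaking: (enabled, R3)
  breaking: (primary, R1)
  forward on Device therefore BREAKING (2)
decoding the Device value with the v2 reader:
  score := 0.25 (no value, default fills)
  version := 5 (no value, default fills)
  enabled := null (not supplied -> null)
  name := "alpha"
  primary := false
  => decoded: {"score": 0.25, "version": 5, "enabled": null, "name": "alpha", "primary": false}


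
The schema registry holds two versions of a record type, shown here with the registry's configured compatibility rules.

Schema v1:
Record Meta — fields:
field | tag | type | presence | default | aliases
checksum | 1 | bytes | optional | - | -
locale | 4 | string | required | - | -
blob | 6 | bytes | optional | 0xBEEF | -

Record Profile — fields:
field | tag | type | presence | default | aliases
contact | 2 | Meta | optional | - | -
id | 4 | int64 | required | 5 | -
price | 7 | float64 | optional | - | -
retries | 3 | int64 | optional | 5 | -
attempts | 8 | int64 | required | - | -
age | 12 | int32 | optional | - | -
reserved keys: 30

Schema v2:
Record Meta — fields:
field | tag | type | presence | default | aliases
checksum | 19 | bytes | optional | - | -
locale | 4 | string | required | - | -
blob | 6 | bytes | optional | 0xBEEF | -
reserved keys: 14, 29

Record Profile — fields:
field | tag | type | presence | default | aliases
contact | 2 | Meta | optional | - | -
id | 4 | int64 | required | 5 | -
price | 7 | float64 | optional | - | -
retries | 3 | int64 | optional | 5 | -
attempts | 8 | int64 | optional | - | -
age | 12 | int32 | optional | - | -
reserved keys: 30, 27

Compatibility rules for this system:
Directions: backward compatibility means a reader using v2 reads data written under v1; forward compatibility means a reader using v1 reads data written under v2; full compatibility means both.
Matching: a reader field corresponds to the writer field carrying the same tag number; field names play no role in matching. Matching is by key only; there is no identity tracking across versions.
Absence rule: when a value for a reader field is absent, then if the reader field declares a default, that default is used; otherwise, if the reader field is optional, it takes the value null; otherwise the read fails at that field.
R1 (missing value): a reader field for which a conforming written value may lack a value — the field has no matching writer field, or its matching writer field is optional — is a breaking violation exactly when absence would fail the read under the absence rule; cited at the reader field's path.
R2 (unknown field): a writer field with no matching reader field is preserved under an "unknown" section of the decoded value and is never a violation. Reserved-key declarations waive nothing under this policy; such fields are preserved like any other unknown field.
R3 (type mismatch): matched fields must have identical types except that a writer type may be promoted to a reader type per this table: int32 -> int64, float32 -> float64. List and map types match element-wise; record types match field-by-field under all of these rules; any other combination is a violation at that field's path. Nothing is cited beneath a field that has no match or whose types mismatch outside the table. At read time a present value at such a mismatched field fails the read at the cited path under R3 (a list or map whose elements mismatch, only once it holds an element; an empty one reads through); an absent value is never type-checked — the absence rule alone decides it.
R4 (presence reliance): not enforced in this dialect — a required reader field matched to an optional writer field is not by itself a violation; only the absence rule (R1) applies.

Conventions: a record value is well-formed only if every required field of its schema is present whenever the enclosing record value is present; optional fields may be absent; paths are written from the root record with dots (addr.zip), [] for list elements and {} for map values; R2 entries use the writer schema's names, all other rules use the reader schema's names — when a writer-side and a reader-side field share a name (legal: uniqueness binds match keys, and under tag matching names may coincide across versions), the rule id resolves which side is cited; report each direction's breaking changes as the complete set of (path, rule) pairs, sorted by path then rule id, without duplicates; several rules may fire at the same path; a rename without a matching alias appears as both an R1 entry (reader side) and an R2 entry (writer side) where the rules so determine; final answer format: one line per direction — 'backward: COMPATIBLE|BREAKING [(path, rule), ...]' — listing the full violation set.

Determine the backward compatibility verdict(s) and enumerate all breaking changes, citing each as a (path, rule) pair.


backward: COMPATIBLE []

the writer's type comes first in each Profile pair
backward pass over Profile, reader schema v2, writer schema v1:
  contact: Meta -> Meta, writer optional; from contact
  id: int64 -> int64, writer required; from id
  price: float64 -> float64, writer optional; from price
  retries: int64 -> int64, writer optional; from retries
  attempts: int64 -> int64, writer required; from attempts
  age: int32 -> int32, writer optional; from age
  contact.checksum has no writer counterpart
  contact.locale: string -> string, writer required; from contact.locale
  contact.blob: bytes -> bytes, writer optional; from contact.blob
  writer contact.checksum: unknown to reader
  => backward: COMPATIBLE
diffs on Profile not affecting the asked answer:
  field attempts in record Profile: required changed to optional -> its effect on Profile is confined to the forward direction, not asked
  field checksum in record Meta: tag 1 changed to 19 -> fires no rule on Profile, leaving the asked answer as it is


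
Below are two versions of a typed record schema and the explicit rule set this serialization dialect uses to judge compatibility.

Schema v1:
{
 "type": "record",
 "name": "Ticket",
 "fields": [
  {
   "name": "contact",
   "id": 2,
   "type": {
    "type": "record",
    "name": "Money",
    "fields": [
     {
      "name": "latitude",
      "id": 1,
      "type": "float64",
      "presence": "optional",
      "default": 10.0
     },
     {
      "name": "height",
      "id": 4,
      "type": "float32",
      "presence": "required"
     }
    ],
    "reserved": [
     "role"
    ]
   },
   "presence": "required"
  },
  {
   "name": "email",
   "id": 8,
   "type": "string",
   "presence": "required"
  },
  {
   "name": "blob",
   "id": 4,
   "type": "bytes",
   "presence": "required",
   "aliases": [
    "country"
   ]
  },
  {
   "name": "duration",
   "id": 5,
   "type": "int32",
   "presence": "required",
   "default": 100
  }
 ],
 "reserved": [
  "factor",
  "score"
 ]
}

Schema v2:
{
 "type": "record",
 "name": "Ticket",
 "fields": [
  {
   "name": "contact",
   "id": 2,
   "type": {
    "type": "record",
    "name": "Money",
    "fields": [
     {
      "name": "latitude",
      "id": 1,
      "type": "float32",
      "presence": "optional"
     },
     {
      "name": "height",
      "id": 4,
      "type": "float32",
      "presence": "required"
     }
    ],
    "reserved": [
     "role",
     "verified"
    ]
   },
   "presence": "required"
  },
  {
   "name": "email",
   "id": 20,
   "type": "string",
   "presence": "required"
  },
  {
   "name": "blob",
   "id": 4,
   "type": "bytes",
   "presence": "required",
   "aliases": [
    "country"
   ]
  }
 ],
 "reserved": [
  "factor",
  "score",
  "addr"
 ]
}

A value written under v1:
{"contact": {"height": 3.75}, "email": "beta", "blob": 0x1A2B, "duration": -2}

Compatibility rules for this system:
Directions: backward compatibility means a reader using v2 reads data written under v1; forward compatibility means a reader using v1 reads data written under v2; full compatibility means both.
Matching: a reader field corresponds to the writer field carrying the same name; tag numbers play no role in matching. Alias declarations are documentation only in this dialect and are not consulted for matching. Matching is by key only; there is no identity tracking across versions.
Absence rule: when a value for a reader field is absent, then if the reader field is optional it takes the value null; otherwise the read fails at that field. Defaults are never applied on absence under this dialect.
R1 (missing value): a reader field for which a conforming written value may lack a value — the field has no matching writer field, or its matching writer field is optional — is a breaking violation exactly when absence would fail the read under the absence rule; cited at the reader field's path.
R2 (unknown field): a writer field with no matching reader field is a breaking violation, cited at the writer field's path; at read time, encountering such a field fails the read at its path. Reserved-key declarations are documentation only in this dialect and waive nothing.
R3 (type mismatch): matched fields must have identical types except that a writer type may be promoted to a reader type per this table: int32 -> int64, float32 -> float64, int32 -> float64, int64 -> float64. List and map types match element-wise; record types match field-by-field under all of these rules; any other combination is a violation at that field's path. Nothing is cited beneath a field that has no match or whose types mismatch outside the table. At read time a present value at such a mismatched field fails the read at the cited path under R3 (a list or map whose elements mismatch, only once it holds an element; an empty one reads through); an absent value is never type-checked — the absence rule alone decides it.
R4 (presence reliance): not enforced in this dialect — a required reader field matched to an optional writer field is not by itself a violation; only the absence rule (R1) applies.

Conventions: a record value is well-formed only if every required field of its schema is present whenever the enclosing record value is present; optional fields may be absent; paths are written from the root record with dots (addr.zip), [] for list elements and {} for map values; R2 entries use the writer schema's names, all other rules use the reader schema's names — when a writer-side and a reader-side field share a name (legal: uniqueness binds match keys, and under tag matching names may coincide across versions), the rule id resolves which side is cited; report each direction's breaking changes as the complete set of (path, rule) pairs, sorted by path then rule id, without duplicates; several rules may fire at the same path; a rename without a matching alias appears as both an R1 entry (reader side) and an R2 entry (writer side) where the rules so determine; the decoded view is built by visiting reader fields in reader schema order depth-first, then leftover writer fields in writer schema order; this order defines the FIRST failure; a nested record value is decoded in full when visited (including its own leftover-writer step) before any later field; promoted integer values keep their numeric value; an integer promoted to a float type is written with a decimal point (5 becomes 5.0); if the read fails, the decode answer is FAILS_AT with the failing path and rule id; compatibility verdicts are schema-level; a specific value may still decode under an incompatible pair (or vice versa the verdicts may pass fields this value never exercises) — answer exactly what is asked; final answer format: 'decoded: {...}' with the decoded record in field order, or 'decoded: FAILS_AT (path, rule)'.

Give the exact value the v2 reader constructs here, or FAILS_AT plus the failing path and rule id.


decoded: FAILS_AT (duration, R2)

the writer's type comes first in each Ticket pair
decoding the Ticket value with the v2 reader:
  contact.latitude := null (not supplied -> null)
  contact.height := 3.75
  email := "beta"
  blob := 0x1A2B
  read fails at duration under R2 (unknown field)
  => FAILS_AT (duration, R2)
the rest of the Ticket diff is inert for this question:
  field email in record Ticket: tag 8 changed to 20 -> inert under this dialect — no rule fires on Ticket and the result does not move
  field latitude in record Money: type float64 changed to float32 (its default is dropped) -> changes Ticket's schema-level verdicts only — the decode of this value is the same


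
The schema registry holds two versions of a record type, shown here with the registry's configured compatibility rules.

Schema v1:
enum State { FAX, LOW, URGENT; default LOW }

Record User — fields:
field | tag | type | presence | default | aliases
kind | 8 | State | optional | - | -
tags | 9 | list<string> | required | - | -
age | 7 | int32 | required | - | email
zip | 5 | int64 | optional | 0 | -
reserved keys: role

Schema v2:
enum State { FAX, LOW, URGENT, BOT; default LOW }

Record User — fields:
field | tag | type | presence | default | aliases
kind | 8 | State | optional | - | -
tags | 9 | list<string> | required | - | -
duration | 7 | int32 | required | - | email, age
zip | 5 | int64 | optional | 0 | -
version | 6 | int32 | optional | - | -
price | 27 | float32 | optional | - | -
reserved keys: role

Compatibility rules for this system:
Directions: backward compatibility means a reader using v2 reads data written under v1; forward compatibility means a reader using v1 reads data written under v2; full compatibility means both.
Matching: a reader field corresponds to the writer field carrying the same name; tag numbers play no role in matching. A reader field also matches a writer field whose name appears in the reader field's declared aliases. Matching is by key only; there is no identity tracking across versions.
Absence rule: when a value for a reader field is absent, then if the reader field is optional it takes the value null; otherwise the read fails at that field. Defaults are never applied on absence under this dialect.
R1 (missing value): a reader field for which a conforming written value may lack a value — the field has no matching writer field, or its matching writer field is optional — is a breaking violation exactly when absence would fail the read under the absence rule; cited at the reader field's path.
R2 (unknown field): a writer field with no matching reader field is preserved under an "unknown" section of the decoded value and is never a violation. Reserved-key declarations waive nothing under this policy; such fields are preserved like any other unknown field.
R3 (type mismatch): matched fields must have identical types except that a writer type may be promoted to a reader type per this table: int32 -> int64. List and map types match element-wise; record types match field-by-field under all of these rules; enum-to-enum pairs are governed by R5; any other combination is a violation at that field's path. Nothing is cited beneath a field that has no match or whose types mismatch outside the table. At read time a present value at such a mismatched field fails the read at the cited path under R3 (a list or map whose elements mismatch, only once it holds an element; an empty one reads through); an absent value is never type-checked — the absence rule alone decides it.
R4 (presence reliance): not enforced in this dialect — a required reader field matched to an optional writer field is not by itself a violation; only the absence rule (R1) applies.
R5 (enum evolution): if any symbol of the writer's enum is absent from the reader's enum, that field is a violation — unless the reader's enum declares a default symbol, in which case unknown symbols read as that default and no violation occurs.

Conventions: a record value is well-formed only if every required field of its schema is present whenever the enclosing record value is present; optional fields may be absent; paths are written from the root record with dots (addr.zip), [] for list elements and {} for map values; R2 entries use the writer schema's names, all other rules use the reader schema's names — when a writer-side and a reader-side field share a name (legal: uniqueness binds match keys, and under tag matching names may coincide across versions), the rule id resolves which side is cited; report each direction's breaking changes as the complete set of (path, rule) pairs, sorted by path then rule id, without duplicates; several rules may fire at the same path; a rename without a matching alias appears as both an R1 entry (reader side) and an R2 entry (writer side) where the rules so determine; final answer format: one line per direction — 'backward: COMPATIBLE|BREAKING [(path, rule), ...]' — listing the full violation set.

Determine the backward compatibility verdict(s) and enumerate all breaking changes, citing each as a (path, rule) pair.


the writer's type comes first in each User pair
backward for User (reader v2, writer v1):
  writer optional, State -> State: reader kind maps from writer kind
  writer required, list<string> -> list<string>: reader tags maps from writer tags
  writer required, int32 -> int32: reader duration maps from writer age
  writer optional, int64 -> int64: reader zip maps from writer zip
  no writer field matches reader version
  no writer field matches reader price
  nothing fires on User: backward is COMPATIBLE
diffs on User not affecting the asked answer:
  added field price to record User: optional float32, tag 27 (in v2 it sits last) -> no rule fires on it in User's dialect; the asked verdict holds
  enum State (field kind in record User): symbol BOT added -> no rule fires on it in User's dialect; the asked verdict holds
  renamed field age to duration in record User (alias age declared on the renamed field) -> matters only for User's forward compatibility — outside the asked direction
  added field version to record User: optional int32, tag 6 (in v2 it sits last) -> no rule fires on it in User's dialect; the asked verdict holds

backward: COMPATIBLE []
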